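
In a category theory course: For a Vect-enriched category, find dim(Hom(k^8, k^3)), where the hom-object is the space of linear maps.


In Vect-enriched categories, Hom(k^n, k^m) is the space of m x n matrices.
dim(Hom(k^8, k^3)) = 3 * 8 = 24

24


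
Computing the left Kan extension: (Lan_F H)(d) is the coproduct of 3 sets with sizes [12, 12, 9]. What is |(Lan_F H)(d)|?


Pointwise, the left Kan extension (Lan_F H)(d) is the colimit, indexed
by the comma category (F downarrow d), of H composed with the
projection (F downarrow d) -> C. Here that colimit is given
as a coproduct (disjoint union) of sets, so its cardinality is the
sum of the sizes of the summands.
Coproduct of sets with sizes: 12 + 12 + 9
= 33

33


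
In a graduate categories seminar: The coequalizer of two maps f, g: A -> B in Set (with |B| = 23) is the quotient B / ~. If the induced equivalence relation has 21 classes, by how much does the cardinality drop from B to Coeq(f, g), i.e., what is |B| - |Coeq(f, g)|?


The coequalizer Coeq(f, g) = B / ~ has one element per equivalence class.
|B| = 23, |Coeq(f, g)| = 21.
|B| - |Coeq(f, g)| = 23 - 21 = 2.

2


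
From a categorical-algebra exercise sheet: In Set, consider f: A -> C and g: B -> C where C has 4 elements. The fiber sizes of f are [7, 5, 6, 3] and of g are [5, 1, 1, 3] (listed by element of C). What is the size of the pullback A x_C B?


The pullback A x_C B consists of pairs (a, b) with f(a) = g(b).
For each element c in C, the fiber product has |f^-1(c)| * |g^-1(c)| elements.
Summing over C: 7 * 5 + 5 * 1 + 6 * 1 + 3 * 3
= 35 + 5 + 6 + 9 = 55

55


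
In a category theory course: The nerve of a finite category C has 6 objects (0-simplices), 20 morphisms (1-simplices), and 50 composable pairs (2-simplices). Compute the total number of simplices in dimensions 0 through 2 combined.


The 2-skeleton of the nerve N(C) consists of simplices in dimensions 0, 1, 2:
  |N(C)_0| = 6 (objects)
  |N(C)_1| = 20 (morphisms)
  |N(C)_2| = 50 (composable pairs)
Total = 6 + 20 + 50 = 76

76


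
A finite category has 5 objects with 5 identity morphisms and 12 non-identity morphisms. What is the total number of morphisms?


Each object has an identity morphism, giving 5 identities.
Adding the 12 non-identity morphisms:
Total = 5 + 12 = 17

17


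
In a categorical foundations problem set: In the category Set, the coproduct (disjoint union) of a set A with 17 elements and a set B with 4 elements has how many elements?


In Set, the coproduct A + B is the disjoint union.
|A + B| = |A| + |B| = 17 + 4 = 21

21


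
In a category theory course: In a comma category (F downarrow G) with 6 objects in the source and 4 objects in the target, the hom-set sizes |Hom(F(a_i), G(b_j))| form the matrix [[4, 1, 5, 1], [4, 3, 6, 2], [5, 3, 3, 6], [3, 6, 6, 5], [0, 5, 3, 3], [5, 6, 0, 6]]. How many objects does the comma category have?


Objects of (F downarrow G) are triples (a, b, h: F(a)->G(b)).
The count equals the sum of all entries in the hom-matrix.
sum(row 0) = 11
sum(row 1) = 15
sum(row 2) = 17
sum(row 3) = 20
sum(row 4) = 11
sum(row 5) = 17
Grand total = 91

91


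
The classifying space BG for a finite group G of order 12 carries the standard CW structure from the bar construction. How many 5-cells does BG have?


In the bar-construction CW model of BG, the n-cells are indexed by
n-tuples [g_1|...|g_n] of non-identity elements of G (degenerate
simplices with some g_i = e do not contribute cells), so there are
(|G| - 1)^n n-cells.
For dim = 5 with |G| = 12:
cells = (12 - 1)^5 = 11^5 = 161051

161051


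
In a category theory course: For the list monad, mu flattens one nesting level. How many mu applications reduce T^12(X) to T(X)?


Each application of mu: T^2 -> T removes one layer of nesting.
Starting at depth 12 (i.e., T^12(X)), we need to reach T(X).
Number of mu applications = 12 - 1 = 11

11


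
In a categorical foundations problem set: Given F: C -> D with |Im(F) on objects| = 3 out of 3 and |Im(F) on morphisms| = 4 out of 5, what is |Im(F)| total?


The image of F consists of distinct objects and distinct morphisms.
|Im(F)| on objects = 3
|Im(F)| on morphisms = 4
Total image cardinality = 3 + 4 = 7

7


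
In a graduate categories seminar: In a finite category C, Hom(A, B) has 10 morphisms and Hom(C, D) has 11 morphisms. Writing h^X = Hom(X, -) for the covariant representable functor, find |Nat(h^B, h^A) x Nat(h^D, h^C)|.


By the Yoneda lemma, Nat(h^B, h^A) is isomorphic to Hom(A, B),
so |Nat(h^B, h^A)| = |Hom(A, B)| and |Nat(h^D, h^C)| = |Hom(C, D)|.
|Hom(A, B)| = 10, |Hom(C, D)| = 11.
|Nat(h^B, h^A) x Nat(h^D, h^C)| = 10 * 11 = 110

110


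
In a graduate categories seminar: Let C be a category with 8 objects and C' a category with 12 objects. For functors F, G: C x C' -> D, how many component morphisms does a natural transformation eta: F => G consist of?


A natural transformation eta: F => G assigns one component morphism per
object of the domain category.
The domain is the product category C x C', so
|Ob(C x C')| = |Ob(C)| * |Ob(C')| = 8 * 12 = 96.
Therefore eta has 96 component morphisms.

96


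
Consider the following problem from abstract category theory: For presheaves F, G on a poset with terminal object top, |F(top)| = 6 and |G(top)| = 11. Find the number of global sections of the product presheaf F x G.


Global sections of a presheaf on a poset with terminal top satisfy
Gamma(H) ~ H(top). Presheaves admit pointwise products, so
(F x G)(top) = F(top) x G(top) (Cartesian product).
|Gamma(F x G)| = |F(top)| * |G(top)| = 6 * 11 = 66.

66


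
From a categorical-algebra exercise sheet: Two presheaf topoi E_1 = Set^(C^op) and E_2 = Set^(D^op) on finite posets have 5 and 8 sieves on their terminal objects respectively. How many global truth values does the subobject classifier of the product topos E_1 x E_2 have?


In a product of presheaf topoi E_1 x E_2, the subobject classifier
is Omega = Omega_1 x Omega_2 (componentwise), so
|Omega(top)| = |Omega_1(top_1)| * |Omega_2(top_2)|.
= 5 * 8 = 40.

40


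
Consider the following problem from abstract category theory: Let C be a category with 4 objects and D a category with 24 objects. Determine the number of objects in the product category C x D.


The product category C x D has objects that are pairs (c, d).
Number of pairs = |Ob(C)| * |Ob(D)| = 4 * 24 = 96

96


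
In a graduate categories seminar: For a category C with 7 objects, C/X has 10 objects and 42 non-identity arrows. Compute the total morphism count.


In the slice category C/X, objects are morphisms to X.
Identity morphisms: 10 (one per object of C/X).
Non-identity morphisms: 42.
Total = 10 + 42 = 52

52


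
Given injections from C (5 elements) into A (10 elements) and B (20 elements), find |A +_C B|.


The pushout A +_C B identifies the images of C in A and B.
|A +_C B| = |A| + |B| - |C| (for injections).
= 10 + 20 - 5 = 25

25


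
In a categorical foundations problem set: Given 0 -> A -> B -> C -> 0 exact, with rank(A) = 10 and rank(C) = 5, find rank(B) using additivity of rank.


For a short exact sequence 0 -> A -> B -> C -> 0,
rank is additive: rank(B) = rank(A) + rank(C).
rank(B) = 10 + 5 = 15

15


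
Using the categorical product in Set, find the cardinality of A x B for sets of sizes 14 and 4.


In Set, the product A x B is the Cartesian product.
By the universal property, |A x B| = |A| * |B|.
|A x B| = 14 * 4 = 56

56


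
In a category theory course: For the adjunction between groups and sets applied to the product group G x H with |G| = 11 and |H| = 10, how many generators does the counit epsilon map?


The counit epsilon_K: F(U(K)) -> K of the Free-Forgetful adjunction
maps |K| generators of F(U(K)) into K. For K = G x H (the product group),
|G x H| = |G| * |H|.
Total generators mapped = 11 * 10 = 110.

110


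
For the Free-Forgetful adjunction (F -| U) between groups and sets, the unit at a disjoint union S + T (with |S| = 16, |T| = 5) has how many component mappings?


The unit eta_X: X -> U(F(X)) of the Free-Forgetful adjunction
maps each element of X to a generator of F(X). For X = S + T (disjoint
union in Set), |S + T| = |S| + |T|.
Total mappings = 16 + 5 = 21.

21


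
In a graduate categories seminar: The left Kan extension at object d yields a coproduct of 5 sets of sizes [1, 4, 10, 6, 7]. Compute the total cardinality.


Pointwise, the left Kan extension (Lan_F H)(d) is the colimit, indexed
by the comma category (F downarrow d), of H composed with the
projection (F downarrow d) -> C. Here that colimit is given
as a coproduct (disjoint union) of sets, so its cardinality is the
sum of the sizes of the summands.
Coproduct of sets with sizes: 1 + 4 + 10 + 6 + 7
= 28

28


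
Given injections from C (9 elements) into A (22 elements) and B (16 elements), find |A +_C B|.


The pushout A +_C B identifies the images of C in A and B.
|A +_C B| = |A| + |B| - |C| (for injections).
= 22 + 16 - 9 = 29

29


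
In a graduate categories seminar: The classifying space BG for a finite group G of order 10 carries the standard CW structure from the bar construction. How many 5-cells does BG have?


In the bar-construction CW model of BG, the n-cells are indexed by
n-tuples [g_1|...|g_n] of non-identity elements of G (degenerate
simplices with some g_i = e do not contribute cells), so there are
(|G| - 1)^n n-cells.
For dim = 5 with |G| = 10:
cells = (10 - 1)^5 = 9^5 = 59049

59049


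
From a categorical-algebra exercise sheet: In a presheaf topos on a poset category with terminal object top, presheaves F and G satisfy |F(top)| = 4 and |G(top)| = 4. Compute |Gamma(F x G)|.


Global sections of a presheaf on a poset with terminal top satisfy
Gamma(H) ~ H(top). Presheaves admit pointwise products, so
(F x G)(top) = F(top) x G(top) (Cartesian product).
|Gamma(F x G)| = |F(top)| * |G(top)| = 4 * 4 = 16.

16


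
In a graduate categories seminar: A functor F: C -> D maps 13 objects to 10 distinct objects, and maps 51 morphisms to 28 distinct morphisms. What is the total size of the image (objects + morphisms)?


The image of F consists of distinct objects and distinct morphisms.
|Im(F)| on objects = 10
|Im(F)| on morphisms = 28
Total image cardinality = 10 + 28 = 38

38


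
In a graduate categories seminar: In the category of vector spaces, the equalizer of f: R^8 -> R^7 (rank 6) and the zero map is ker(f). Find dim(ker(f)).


The equalizer of f and the zero map is ker(f).
By the rank-nullity theorem: dim(ker(f)) = dim(domain) - rank(f).
dim(ker(f)) = 8 - 6 = 2

2


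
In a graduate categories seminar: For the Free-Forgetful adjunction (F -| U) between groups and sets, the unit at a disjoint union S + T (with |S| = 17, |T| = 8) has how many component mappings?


The unit eta_X: X -> U(F(X)) of the Free-Forgetful adjunction
maps each element of X to a generator of F(X). For X = S + T (disjoint
union in Set), |S + T| = |S| + |T|.
Total mappings = 17 + 8 = 25.

25


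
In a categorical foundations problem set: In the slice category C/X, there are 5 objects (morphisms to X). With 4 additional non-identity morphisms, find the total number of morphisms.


In the slice category C/X, objects are morphisms to X.
Identity morphisms: 5 (one per object of C/X).
Non-identity morphisms: 4.
Total = 5 + 4 = 9

9


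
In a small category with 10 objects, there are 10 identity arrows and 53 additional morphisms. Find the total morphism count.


Each object has an identity morphism, giving 10 identities.
Adding the 53 non-identity morphisms:
Total = 10 + 53 = 63

63


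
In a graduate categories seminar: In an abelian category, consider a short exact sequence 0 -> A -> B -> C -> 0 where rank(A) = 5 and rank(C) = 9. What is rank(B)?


For a short exact sequence 0 -> A -> B -> C -> 0,
rank is additive: rank(B) = rank(A) + rank(C).
rank(B) = 5 + 9 = 14

14


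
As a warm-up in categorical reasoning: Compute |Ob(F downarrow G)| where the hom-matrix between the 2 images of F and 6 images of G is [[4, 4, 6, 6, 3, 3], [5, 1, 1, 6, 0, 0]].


Objects of (F downarrow G) are triples (a, b, h: F(a)->G(b)).
The count equals the sum of all entries in the hom-matrix.
sum(row 0) = 26
sum(row 1) = 13
Grand total = 39

39


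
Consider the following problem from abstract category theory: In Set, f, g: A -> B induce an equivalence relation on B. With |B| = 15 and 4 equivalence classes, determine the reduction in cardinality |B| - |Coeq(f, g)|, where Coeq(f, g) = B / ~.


The coequalizer Coeq(f, g) = B / ~ has one element per equivalence class.
|B| = 15, |Coeq(f, g)| = 4.
|B| - |Coeq(f, g)| = 15 - 4 = 11.

11


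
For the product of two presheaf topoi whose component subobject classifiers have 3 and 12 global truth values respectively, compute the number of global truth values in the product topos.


In a product of presheaf topoi E_1 x E_2, the subobject classifier
is Omega = Omega_1 x Omega_2 (componentwise), so
|Omega(top)| = |Omega_1(top_1)| * |Omega_2(top_2)|.
= 3 * 12 = 36.

36


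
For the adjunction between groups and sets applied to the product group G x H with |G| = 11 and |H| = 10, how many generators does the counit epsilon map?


The counit epsilon_K: F(U(K)) -> K of the Free-Forgetful adjunction
maps |K| generators of F(U(K)) into K. For K = G x H (the product group),
|G x H| = |G| * |H|.
Total generators mapped = 11 * 10 = 110.

110


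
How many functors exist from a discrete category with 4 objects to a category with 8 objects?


A functor from a discrete category C to D is determined by
where each object maps. Each of the 4 objects of C can map
to any of the 8 objects of D independently.
Number of functors = 8^4 = 4096

4096


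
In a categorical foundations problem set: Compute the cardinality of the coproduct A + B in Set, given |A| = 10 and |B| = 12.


In Set, the coproduct A + B is the disjoint union.
|A + B| = |A| + |B| = 10 + 12 = 22

22


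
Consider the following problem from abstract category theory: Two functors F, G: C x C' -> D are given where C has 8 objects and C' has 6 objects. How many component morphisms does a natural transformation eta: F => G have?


A natural transformation eta: F => G assigns one component morphism per
object of the domain category.
The domain is the product category C x C', so
|Ob(C x C')| = |Ob(C)| * |Ob(C')| = 8 * 6 = 48.
Therefore eta has 48 component morphisms.

48


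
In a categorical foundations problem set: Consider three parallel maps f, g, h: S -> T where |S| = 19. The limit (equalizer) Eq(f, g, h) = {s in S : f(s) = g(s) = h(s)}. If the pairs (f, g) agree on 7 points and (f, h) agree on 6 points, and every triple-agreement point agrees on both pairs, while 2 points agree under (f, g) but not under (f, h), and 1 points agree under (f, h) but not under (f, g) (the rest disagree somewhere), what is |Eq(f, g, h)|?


Eq(f, g, h) is the triple-agreement set: points in S where all three
maps take the same value. Using inclusion-exclusion on the pairwise data:
Pair (f, g) agrees on 7 points; pair (f, h) on 6 points.
Points agreeing under (f, g) but not (f, h) = 2; under (f, h) but not (f, g) = 1.
Triple-agreement = agreement-in-(f, g) minus points that agree under (f, g) but not (f, h):
|Eq(f, g, h)| = 7 - 2 = 5
(cross-check via (f, h): 6 - 1 = 5.)

5


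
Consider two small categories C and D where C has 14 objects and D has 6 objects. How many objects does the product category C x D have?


The product category C x D has objects that are pairs (c, d).
Number of pairs = |Ob(C)| * |Ob(D)| = 14 * 6 = 84

84


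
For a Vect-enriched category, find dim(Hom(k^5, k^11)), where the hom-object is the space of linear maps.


In Vect-enriched categories, Hom(k^n, k^m) is the space of m x n matrices.
dim(Hom(k^5, k^11)) = 11 * 5 = 55

55


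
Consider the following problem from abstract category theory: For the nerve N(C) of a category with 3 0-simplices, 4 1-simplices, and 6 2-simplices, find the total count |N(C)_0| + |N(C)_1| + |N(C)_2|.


The 2-skeleton of the nerve N(C) consists of simplices in dimensions 0, 1, 2:
  |N(C)_0| = 3 (objects)
  |N(C)_1| = 4 (morphisms)
  |N(C)_2| = 6 (composable pairs)
Total = 3 + 4 + 6 = 13

13


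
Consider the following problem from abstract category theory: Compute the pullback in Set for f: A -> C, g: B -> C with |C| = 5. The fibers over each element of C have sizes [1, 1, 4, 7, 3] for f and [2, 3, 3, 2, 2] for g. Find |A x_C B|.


The pullback A x_C B consists of pairs (a, b) with f(a) = g(b).
For each element c in C, the fiber product has |f^-1(c)| * |g^-1(c)| elements.
Summing over C: 1 * 2 + 1 * 3 + 4 * 3 + 7 * 2 + 3 * 2
= 2 + 3 + 12 + 14 + 6 = 37

37


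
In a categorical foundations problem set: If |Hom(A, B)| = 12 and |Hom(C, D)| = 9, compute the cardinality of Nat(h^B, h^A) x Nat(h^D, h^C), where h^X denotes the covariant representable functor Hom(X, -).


By the Yoneda lemma, Nat(h^B, h^A) is isomorphic to Hom(A, B),
so |Nat(h^B, h^A)| = |Hom(A, B)| and |Nat(h^D, h^C)| = |Hom(C, D)|.
|Hom(A, B)| = 12, |Hom(C, D)| = 9.
|Nat(h^B, h^A) x Nat(h^D, h^C)| = 12 * 9 = 108

108


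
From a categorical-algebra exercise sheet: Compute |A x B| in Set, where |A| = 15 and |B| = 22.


In Set, the product A x B is the Cartesian product.
By the universal property, |A x B| = |A| * |B|.
|A x B| = 15 * 22 = 330

330


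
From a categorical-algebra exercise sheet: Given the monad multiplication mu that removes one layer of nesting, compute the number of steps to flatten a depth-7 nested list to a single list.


Each application of mu: T^2 -> T removes one layer of nesting.
Starting at depth 7 (i.e., T^7(X)), we need to reach T(X).
Number of mu applications = 7 - 1 = 6

6


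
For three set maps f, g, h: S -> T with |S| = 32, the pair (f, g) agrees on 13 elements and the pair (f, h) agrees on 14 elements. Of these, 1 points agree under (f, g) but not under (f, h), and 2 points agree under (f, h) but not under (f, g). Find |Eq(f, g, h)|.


Eq(f, g, h) is the triple-agreement set: points in S where all three
maps take the same value. Using inclusion-exclusion on the pairwise data:
Pair (f, g) agrees on 13 points; pair (f, h) on 14 points.
Points agreeing under (f, g) but not (f, h) = 1; under (f, h) but not (f, g) = 2.
Triple-agreement = agreement-in-(f, g) minus points that agree under (f, g) but not (f, h):
|Eq(f, g, h)| = 13 - 1 = 12
(cross-check via (f, h): 14 - 2 = 12.)

12


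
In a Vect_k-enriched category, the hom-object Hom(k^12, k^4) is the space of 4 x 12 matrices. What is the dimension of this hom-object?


In Vect-enriched categories, Hom(k^n, k^m) is the space of m x n matrices.
dim(Hom(k^12, k^4)) = 4 * 12 = 48

48


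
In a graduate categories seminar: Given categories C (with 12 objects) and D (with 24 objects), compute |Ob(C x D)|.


The product category C x D has objects that are pairs (c, d).
Number of pairs = |Ob(C)| * |Ob(D)| = 12 * 24 = 288

288


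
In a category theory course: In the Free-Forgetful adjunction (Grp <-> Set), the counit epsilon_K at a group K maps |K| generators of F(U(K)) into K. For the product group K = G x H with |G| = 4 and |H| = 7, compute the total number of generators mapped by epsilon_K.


The counit epsilon_K: F(U(K)) -> K of the Free-Forgetful adjunction
maps |K| generators of F(U(K)) into K. For K = G x H (the product group),
|G x H| = |G| * |H|.
Total generators mapped = 4 * 7 = 28.

28


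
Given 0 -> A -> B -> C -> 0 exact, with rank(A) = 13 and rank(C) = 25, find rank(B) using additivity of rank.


For a short exact sequence 0 -> A -> B -> C -> 0,
rank is additive: rank(B) = rank(A) + rank(C).
rank(B) = 13 + 25 = 38

38


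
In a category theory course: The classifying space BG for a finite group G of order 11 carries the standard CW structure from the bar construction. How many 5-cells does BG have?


In the bar-construction CW model of BG, the n-cells are indexed by
n-tuples [g_1|...|g_n] of non-identity elements of G (degenerate
simplices with some g_i = e do not contribute cells), so there are
(|G| - 1)^n n-cells.
For dim = 5 with |G| = 11:
cells = (11 - 1)^5 = 10^5 = 100000

100000


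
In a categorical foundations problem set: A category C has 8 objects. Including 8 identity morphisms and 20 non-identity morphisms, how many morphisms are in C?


Each object has an identity morphism, giving 8 identities.
Adding the 20 non-identity morphisms:
Total = 8 + 20 = 28

28


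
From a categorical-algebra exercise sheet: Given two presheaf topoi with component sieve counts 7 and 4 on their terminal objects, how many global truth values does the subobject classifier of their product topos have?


In a product of presheaf topoi E_1 x E_2, the subobject classifier
is Omega = Omega_1 x Omega_2 (componentwise), so
|Omega(top)| = |Omega_1(top_1)| * |Omega_2(top_2)|.
= 7 * 4 = 28.

28


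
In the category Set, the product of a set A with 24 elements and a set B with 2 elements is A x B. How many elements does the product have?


In Set, the product A x B is the Cartesian product.
By the universal property, |A x B| = |A| * |B|.
|A x B| = 24 * 2 = 48

48


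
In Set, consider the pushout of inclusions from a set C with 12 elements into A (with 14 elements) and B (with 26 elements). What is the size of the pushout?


The pushout A +_C B identifies the images of C in A and B.
|A +_C B| = |A| + |B| - |C| (for injections).
= 14 + 26 - 12 = 28

28


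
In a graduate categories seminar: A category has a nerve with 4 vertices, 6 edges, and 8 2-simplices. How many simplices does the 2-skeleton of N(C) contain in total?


The 2-skeleton of the nerve N(C) consists of simplices in dimensions 0, 1, 2:
  |N(C)_0| = 4 (objects)
  |N(C)_1| = 6 (morphisms)
  |N(C)_2| = 8 (composable pairs)
Total = 4 + 6 + 8 = 18

18


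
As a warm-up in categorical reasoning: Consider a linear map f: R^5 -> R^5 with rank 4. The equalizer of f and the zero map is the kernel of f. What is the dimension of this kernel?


The equalizer of f and the zero map is ker(f).
By the rank-nullity theorem: dim(ker(f)) = dim(domain) - rank(f).
dim(ker(f)) = 5 - 4 = 1

1


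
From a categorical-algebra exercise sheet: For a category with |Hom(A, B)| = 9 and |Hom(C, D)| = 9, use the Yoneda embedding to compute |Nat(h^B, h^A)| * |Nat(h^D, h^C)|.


By the Yoneda lemma, Nat(h^B, h^A) is isomorphic to Hom(A, B),
so |Nat(h^B, h^A)| = |Hom(A, B)| and |Nat(h^D, h^C)| = |Hom(C, D)|.
|Hom(A, B)| = 9, |Hom(C, D)| = 9.
|Nat(h^B, h^A) x Nat(h^D, h^C)| = 9 * 9 = 81

81


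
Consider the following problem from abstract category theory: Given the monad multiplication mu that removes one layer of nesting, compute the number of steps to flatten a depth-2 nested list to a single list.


Each application of mu: T^2 -> T removes one layer of nesting.
Starting at depth 2 (i.e., T^2(X)), we need to reach T(X).
Number of mu applications = 2 - 1 = 1

1


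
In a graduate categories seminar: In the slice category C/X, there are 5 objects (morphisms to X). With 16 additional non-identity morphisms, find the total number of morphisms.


In the slice category C/X, objects are morphisms to X.
Identity morphisms: 5 (one per object of C/X).
Non-identity morphisms: 16.
Total = 5 + 16 = 21

21


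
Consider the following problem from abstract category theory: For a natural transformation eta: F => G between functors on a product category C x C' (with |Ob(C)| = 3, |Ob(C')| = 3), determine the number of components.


A natural transformation eta: F => G assigns one component morphism per
object of the domain category.
The domain is the product category C x C', so
|Ob(C x C')| = |Ob(C)| * |Ob(C')| = 3 * 3 = 9.
Therefore eta has 9 component morphisms.

9


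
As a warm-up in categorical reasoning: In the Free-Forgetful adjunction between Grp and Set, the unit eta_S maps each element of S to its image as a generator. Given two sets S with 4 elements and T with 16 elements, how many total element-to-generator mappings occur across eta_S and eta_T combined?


The unit eta_X: X -> U(F(X)) of the Free-Forgetful adjunction
maps each element of X to a generator of F(X). For X = S + T (disjoint
union in Set), |S + T| = |S| + |T|.
Total mappings = 4 + 16 = 20.

20


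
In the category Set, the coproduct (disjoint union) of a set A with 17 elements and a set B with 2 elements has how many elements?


In Set, the coproduct A + B is the disjoint union.
|A + B| = |A| + |B| = 17 + 2 = 19

19


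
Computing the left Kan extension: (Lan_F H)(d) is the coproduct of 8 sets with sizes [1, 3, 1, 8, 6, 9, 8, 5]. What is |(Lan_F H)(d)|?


Pointwise, the left Kan extension (Lan_F H)(d) is the colimit, indexed
by the comma category (F downarrow d), of H composed with the
projection (F downarrow d) -> C. Here that colimit is given
as a coproduct (disjoint union) of sets, so its cardinality is the
sum of the sizes of the summands.
Coproduct of sets with sizes: 1 + 3 + 1 + 8 + 6 + 9 + 8 + 5
= 41

41


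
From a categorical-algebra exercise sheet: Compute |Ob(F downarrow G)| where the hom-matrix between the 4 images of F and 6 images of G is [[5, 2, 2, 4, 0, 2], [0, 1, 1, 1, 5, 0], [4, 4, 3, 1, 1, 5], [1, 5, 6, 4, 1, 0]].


Objects of (F downarrow G) are triples (a, b, h: F(a)->G(b)).
The count equals the sum of all entries in the hom-matrix.
sum(row 0) = 15
sum(row 1) = 8
sum(row 2) = 18
sum(row 3) = 17
Grand total = 58

58


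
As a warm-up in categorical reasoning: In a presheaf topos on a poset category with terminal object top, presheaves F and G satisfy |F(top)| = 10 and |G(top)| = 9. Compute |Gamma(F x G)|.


Global sections of a presheaf on a poset with terminal top satisfy
Gamma(H) ~ H(top). Presheaves admit pointwise products, so
(F x G)(top) = F(top) x G(top) (Cartesian product).
|Gamma(F x G)| = |F(top)| * |G(top)| = 10 * 9 = 90.

90


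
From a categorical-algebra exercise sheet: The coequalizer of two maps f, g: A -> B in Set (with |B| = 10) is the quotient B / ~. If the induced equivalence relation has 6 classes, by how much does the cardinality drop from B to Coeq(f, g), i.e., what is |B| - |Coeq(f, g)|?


The coequalizer Coeq(f, g) = B / ~ has one element per equivalence class.
|B| = 10, |Coeq(f, g)| = 6.
|B| - |Coeq(f, g)| = 10 - 6 = 4.

4


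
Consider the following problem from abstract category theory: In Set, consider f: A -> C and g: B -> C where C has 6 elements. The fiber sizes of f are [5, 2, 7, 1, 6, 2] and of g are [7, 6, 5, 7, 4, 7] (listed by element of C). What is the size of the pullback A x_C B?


The pullback A x_C B consists of pairs (a, b) with f(a) = g(b).
For each element c in C, the fiber product has |f^-1(c)| * |g^-1(c)| elements.
Summing over C: 5 * 7 + 2 * 6 + 7 * 5 + 1 * 7 + 6 * 4 + 2 * 7
= 35 + 12 + 35 + 7 + 24 + 14 = 127

127


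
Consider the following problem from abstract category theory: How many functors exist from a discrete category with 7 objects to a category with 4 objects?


A functor from a discrete category C to D is determined by
where each object maps. Each of the 7 objects of C can map
to any of the 4 objects of D independently.
Number of functors = 4^7 = 16384

16384


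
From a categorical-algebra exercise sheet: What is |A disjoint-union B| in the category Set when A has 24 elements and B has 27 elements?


In Set, the coproduct A + B is the disjoint union.
|A + B| = |A| + |B| = 24 + 27 = 51

51


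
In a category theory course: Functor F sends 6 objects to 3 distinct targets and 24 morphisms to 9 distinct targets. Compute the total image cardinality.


The image of F consists of distinct objects and distinct morphisms.
|Im(F)| on objects = 3
|Im(F)| on morphisms = 9
Total image cardinality = 3 + 9 = 12

12


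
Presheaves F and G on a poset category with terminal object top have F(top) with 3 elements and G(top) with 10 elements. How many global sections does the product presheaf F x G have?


Global sections of a presheaf on a poset with terminal top satisfy
Gamma(H) ~ H(top). Presheaves admit pointwise products, so
(F x G)(top) = F(top) x G(top) (Cartesian product).
|Gamma(F x G)| = |F(top)| * |G(top)| = 3 * 10 = 30.

30


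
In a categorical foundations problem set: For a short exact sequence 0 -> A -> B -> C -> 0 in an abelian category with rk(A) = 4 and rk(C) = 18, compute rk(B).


For a short exact sequence 0 -> A -> B -> C -> 0,
rank is additive: rank(B) = rank(A) + rank(C).
rank(B) = 4 + 18 = 22

22


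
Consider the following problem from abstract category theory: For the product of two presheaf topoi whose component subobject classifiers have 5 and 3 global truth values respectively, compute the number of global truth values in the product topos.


In a product of presheaf topoi E_1 x E_2, the subobject classifier
is Omega = Omega_1 x Omega_2 (componentwise), so
|Omega(top)| = |Omega_1(top_1)| * |Omega_2(top_2)|.
= 5 * 3 = 15.

15


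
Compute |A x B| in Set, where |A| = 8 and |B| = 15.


In Set, the product A x B is the Cartesian product.
By the universal property, |A x B| = |A| * |B|.
|A x B| = 8 * 15 = 120

120


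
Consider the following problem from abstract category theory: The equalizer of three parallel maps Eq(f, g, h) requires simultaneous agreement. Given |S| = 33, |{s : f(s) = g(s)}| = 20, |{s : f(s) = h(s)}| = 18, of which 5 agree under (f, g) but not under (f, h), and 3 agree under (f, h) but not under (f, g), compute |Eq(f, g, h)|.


Eq(f, g, h) is the triple-agreement set: points in S where all three
maps take the same value. Using inclusion-exclusion on the pairwise data:
Pair (f, g) agrees on 20 points; pair (f, h) on 18 points.
Points agreeing under (f, g) but not (f, h) = 5; under (f, h) but not (f, g) = 3.
Triple-agreement = agreement-in-(f, g) minus points that agree under (f, g) but not (f, h):
|Eq(f, g, h)| = 20 - 5 = 15
(cross-check via (f, h): 18 - 3 = 15.)

15


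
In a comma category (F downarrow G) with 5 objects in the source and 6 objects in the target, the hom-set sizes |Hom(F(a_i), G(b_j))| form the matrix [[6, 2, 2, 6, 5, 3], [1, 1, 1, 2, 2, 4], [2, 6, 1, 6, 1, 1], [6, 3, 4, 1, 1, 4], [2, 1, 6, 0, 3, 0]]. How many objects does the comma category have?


Objects of (F downarrow G) are triples (a, b, h: F(a)->G(b)).
The count equals the sum of all entries in the hom-matrix.
sum(row 0) = 24
sum(row 1) = 11
sum(row 2) = 17
sum(row 3) = 19
sum(row 4) = 12
Grand total = 83

83


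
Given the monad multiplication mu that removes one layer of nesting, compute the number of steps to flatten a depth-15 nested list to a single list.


Each application of mu: T^2 -> T removes one layer of nesting.
Starting at depth 15 (i.e., T^15(X)), we need to reach T(X).
Number of mu applications = 15 - 1 = 14

14


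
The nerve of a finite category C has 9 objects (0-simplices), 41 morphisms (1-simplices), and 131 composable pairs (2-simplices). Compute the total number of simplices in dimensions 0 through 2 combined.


The 2-skeleton of the nerve N(C) consists of simplices in dimensions 0, 1, 2:
  |N(C)_0| = 9 (objects)
  |N(C)_1| = 41 (morphisms)
  |N(C)_2| = 131 (composable pairs)
Total = 9 + 41 + 131 = 181

181


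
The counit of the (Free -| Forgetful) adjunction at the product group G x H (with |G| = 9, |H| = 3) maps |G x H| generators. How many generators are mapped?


The counit epsilon_K: F(U(K)) -> K of the Free-Forgetful adjunction
maps |K| generators of F(U(K)) into K. For K = G x H (the product group),
|G x H| = |G| * |H|.
Total generators mapped = 9 * 3 = 27.

27


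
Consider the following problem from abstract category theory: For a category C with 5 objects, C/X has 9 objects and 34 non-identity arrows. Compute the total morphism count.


In the slice category C/X, objects are morphisms to X.
Identity morphisms: 9 (one per object of C/X).
Non-identity morphisms: 34.
Total = 9 + 34 = 43

43


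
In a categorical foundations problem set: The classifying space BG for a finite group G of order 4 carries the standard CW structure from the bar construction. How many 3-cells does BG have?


In the bar-construction CW model of BG, the n-cells are indexed by
n-tuples [g_1|...|g_n] of non-identity elements of G (degenerate
simplices with some g_i = e do not contribute cells), so there are
(|G| - 1)^n n-cells.
For dim = 3 with |G| = 4:
cells = (4 - 1)^3 = 3^3 = 27

27


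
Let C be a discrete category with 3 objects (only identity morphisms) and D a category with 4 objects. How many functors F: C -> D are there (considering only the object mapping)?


A functor from a discrete category C to D is determined by
where each object maps. Each of the 3 objects of C can map
to any of the 4 objects of D independently.
Number of functors = 4^3 = 64

64


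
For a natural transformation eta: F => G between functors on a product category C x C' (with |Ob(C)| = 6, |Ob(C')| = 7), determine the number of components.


A natural transformation eta: F => G assigns one component morphism per
object of the domain category.
The domain is the product category C x C', so
|Ob(C x C')| = |Ob(C)| * |Ob(C')| = 6 * 7 = 42.
Therefore eta has 42 component morphisms.

42


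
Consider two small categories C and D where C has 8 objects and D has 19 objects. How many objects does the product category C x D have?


The product category C x D has objects that are pairs (c, d).
Number of pairs = |Ob(C)| * |Ob(D)| = 8 * 19 = 152

152


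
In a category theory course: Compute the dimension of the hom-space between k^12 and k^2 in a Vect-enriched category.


In Vect-enriched categories, Hom(k^n, k^m) is the space of m x n matrices.
dim(Hom(k^12, k^2)) = 2 * 12 = 24

24


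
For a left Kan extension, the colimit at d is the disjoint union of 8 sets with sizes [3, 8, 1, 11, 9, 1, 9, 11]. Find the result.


Pointwise, the left Kan extension (Lan_F H)(d) is the colimit, indexed
by the comma category (F downarrow d), of H composed with the
projection (F downarrow d) -> C. Here that colimit is given
as a coproduct (disjoint union) of sets, so its cardinality is the
sum of the sizes of the summands.
Coproduct of sets with sizes: 3 + 8 + 1 + 11 + 9 + 1 + 9 + 11
= 53

53


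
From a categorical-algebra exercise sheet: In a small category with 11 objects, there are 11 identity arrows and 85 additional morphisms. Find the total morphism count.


Each object has an identity morphism, giving 11 identities.
Adding the 85 non-identity morphisms:
Total = 11 + 85 = 96

96


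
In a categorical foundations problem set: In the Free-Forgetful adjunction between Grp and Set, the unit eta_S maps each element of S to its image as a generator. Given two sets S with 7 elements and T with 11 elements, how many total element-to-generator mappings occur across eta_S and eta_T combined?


The unit eta_X: X -> U(F(X)) of the Free-Forgetful adjunction
maps each element of X to a generator of F(X). For X = S + T (disjoint
union in Set), |S + T| = |S| + |T|.
Total mappings = 7 + 11 = 18.

18


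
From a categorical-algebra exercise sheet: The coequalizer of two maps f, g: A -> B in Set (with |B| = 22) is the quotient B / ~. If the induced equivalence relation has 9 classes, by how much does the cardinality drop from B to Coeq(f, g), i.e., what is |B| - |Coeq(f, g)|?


The coequalizer Coeq(f, g) = B / ~ has one element per equivalence class.
|B| = 22, |Coeq(f, g)| = 9.
|B| - |Coeq(f, g)| = 22 - 9 = 13.

13


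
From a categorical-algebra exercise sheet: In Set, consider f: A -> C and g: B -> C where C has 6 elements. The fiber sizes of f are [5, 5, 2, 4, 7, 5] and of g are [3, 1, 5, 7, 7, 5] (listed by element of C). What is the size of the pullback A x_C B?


The pullback A x_C B consists of pairs (a, b) with f(a) = g(b).
For each element c in C, the fiber product has |f^-1(c)| * |g^-1(c)| elements.
Summing over C: 5 * 3 + 5 * 1 + 2 * 5 + 4 * 7 + 7 * 7 + 5 * 5
= 15 + 5 + 10 + 28 + 49 + 25 = 132

132


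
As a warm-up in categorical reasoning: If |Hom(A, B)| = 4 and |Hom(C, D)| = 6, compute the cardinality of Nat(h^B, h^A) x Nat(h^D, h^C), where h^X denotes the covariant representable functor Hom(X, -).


By the Yoneda lemma, Nat(h^B, h^A) is isomorphic to Hom(A, B),
so |Nat(h^B, h^A)| = |Hom(A, B)| and |Nat(h^D, h^C)| = |Hom(C, D)|.
|Hom(A, B)| = 4, |Hom(C, D)| = 6.
|Nat(h^B, h^A) x Nat(h^D, h^C)| = 4 * 6 = 24

24


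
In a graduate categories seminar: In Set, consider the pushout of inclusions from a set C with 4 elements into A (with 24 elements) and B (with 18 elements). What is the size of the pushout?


The pushout A +_C B identifies the images of C in A and B.
|A +_C B| = |A| + |B| - |C| (for injections).
= 24 + 18 - 4 = 38

38


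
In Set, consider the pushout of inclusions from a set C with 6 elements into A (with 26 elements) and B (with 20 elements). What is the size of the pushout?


The pushout A +_C B identifies the images of C in A and B.
|A +_C B| = |A| + |B| - |C| (for injections).
= 26 + 20 - 6 = 40

40


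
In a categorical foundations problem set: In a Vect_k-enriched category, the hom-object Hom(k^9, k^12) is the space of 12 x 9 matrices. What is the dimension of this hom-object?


In Vect-enriched categories, Hom(k^n, k^m) is the space of m x n matrices.
dim(Hom(k^9, k^12)) = 12 * 9 = 108

108


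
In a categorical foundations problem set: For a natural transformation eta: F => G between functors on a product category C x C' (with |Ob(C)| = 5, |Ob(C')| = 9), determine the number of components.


A natural transformation eta: F => G assigns one component morphism per
object of the domain category.
The domain is the product category C x C', so
|Ob(C x C')| = |Ob(C)| * |Ob(C')| = 5 * 9 = 45.
Therefore eta has 45 component morphisms.

45


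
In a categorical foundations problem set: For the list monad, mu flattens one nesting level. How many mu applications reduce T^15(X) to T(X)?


Each application of mu: T^2 -> T removes one layer of nesting.
Starting at depth 15 (i.e., T^15(X)), we need to reach T(X).
Number of mu applications = 15 - 1 = 14

14


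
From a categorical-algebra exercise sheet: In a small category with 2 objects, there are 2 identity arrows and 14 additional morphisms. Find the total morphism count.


Each object has an identity morphism, giving 2 identities.
Adding the 14 non-identity morphisms:
Total = 2 + 14 = 16

16


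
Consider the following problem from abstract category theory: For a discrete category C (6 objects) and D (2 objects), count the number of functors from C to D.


A functor from a discrete category C to D is determined by
where each object maps. Each of the 6 objects of C can map
to any of the 2 objects of D independently.
Number of functors = 2^6 = 64

64


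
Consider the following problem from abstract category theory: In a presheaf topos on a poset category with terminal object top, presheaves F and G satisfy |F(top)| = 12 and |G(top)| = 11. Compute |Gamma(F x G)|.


Global sections of a presheaf on a poset with terminal top satisfy
Gamma(H) ~ H(top). Presheaves admit pointwise products, so
(F x G)(top) = F(top) x G(top) (Cartesian product).
|Gamma(F x G)| = |F(top)| * |G(top)| = 12 * 11 = 132.

132


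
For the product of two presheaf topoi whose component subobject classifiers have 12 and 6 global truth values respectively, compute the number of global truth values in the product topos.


In a product of presheaf topoi E_1 x E_2, the subobject classifier
is Omega = Omega_1 x Omega_2 (componentwise), so
|Omega(top)| = |Omega_1(top_1)| * |Omega_2(top_2)|.
= 12 * 6 = 72.

72


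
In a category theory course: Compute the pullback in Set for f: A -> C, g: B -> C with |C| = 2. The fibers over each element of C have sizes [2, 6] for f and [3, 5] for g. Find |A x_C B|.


The pullback A x_C B consists of pairs (a, b) with f(a) = g(b).
For each element c in C, the fiber product has |f^-1(c)| * |g^-1(c)| elements.
Summing over C: 2 * 3 + 6 * 5
= 6 + 30 = 36

36


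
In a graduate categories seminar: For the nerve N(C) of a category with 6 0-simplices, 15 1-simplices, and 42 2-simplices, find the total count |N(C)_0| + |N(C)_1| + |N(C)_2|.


The 2-skeleton of the nerve N(C) consists of simplices in dimensions 0, 1, 2:
  |N(C)_0| = 6 (objects)
  |N(C)_1| = 15 (morphisms)
  |N(C)_2| = 42 (composable pairs)
Total = 6 + 15 + 42 = 63

63
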